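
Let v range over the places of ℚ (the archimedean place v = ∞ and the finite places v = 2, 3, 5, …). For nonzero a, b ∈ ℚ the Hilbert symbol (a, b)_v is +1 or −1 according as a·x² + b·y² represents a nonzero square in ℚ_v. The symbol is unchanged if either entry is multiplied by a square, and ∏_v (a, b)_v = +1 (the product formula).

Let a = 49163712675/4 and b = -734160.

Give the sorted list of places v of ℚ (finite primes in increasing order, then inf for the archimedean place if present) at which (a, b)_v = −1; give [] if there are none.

[2, 3, 5, 11]

(a, b) ≡ (627, -45885) mod (ℚ^×)²; places V = {2, 3, 5, 7, 11, 19, 23, ∞}.
(a,b)_2: α=-2, β=4; u≡3, v≡3 (mod 8); ε(u)ε(v)=1·1, αω(v)=-2·1, βω(u)=4·1; sum ≡ 1  ⇒  -1.
(a,b)_7: α=2, u≡4; β=1, v≡1 (mod 7); (4|7)=+1, (1|7)=+1; sign (−1)^0·+1^1·+1^2 = +1.
(a,b)_19: α=1, u≡13; β=1, v≡6 (mod 19); (13|19)=-1, (6|19)=+1; sign (−1)^1·-1^1·+1^1 = +1.
(a,b)_23: α=2, u≡8; β=1, v≡4 (mod 23); (8|23)=+1, (4|23)=+1; sign (−1)^0·+1^1·+1^2 = +1.
(a,b)_∞: sgn(627)=+, sgn(-45885)=−, so +1.
(a,b)_5: α=2, u≡3; β=1, v≡3 (mod 5); (3|5)=-1, (3|5)=-1; sign (−1)^0·-1^1·-1^2 = -1.
(a,b)_3: α=1, u≡2; β=1, v≡2 (mod 3); (2|3)=-1, (2|3)=-1; sign (−1)^1·-1^1·-1^1 = -1.
(a,b)_11: α=3, u≡2; β=0, v≡2 (mod 11); (2|11)=-1, (2|11)=-1; sign (−1)^0·-1^0·-1^3 = -1.
|Ram(627, -45885)| = 4, even; anisotropic at {2, 3, 5, 11}.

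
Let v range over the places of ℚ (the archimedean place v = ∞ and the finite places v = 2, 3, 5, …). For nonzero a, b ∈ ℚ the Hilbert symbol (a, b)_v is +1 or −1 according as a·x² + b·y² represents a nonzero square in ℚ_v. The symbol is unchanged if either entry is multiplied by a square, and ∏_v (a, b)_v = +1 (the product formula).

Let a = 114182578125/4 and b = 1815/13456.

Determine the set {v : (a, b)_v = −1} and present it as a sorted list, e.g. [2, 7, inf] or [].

[19, 37]

Mod squares: a ≡ 811965, b ≡ 15. Check v ∈ {∞, 2, 3, 5, 7, 11, 19, 29, 37}.
v=3: a=3^3·(≡1), b=3^1·(≡2) mod 3; (1|3)=+1, (2|3)=-1; (−1)^{3·1·1}·(+1)^1·(-1)^3 = +1.
v=5: a=5^7·(≡3), b=5^1·(≡3) mod 5; (3|5)=-1, (3|5)=-1; (−1)^{7·1·2}·(-1)^1·(-1)^7 = +1.
v=7: a=7^1·(≡6), b=7^0·(≡1) mod 7; (6|7)=-1, (1|7)=+1; (−1)^{1·0·3}·(-1)^0·(+1)^1 = +1.
v=29: a=29^0·(≡23), b=29^-2·(≡21) mod 29; (23|29)=+1, (21|29)=-1; (−1)^{0·-2·14}·(+1)^-2·(-1)^0 = +1.
v=2: v_2(a)=-2, v_2(b)=-4; units ≡ 5, 7 (mod 8); ε·ε+αω+βω = 0·1+-2·0+-4·1 ≡ 0  ⇒  (a,b)_2 = +1.
v=11: a=11^1·(≡4), b=11^2·(≡5) mod 11; (4|11)=+1, (5|11)=+1; (−1)^{1·2·5}·(+1)^2·(+1)^1 = +1.
v=19: a=19^1·(≡6), b=19^0·(≡12) mod 19; (6|19)=+1, (12|19)=-1; (−1)^{1·0·9}·(+1)^0·(-1)^1 = -1.
v=37: a=37^1·(≡25), b=37^0·(≡6) mod 37; (25|37)=+1, (6|37)=-1; (−1)^{1·0·18}·(+1)^0·(-1)^1 = -1.
v=∞: 811965 > 0 and 15 > 0  ⇒  (a,b)_∞ = +1.
(811965, 15 / ℚ) ramifies at {19, 37}: a division algebra.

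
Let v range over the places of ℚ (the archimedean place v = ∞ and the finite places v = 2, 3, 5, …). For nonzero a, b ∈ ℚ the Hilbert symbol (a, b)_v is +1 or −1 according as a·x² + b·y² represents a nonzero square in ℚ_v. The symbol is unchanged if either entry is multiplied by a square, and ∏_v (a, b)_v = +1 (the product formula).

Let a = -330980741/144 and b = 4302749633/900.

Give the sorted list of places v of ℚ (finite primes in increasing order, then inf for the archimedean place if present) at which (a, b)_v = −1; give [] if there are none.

[19, 41]

Mod squares: a ≡ -6754709, b ≡ 519593. Check v ∈ {∞, 2, 3, 5, 7, 13, 19, 23, 29, 41}.
v=29: a=29^1·(≡5), b=29^1·(≡7) mod 29; (5|29)=+1, (7|29)=+1; (−1)^{1·1·14}·(+1)^1·(+1)^1 = +1.
v=19: a=19^1·(≡17), b=19^1·(≡11) mod 19; (17|19)=+1, (11|19)=+1; (−1)^{1·1·9}·(+1)^1·(+1)^1 = -1.
v=∞: -6754709 < 0 and 519593 > 0  ⇒  (a,b)_∞ = +1.
v=3: a=3^-2·(≡1), b=3^-2·(≡2) mod 3; (1|3)=+1, (2|3)=-1; (−1)^{-2·-2·1}·(+1)^-2·(-1)^-2 = +1.
v=5: a=5^0·(≡1), b=5^-2·(≡3) mod 5; (1|5)=+1, (3|5)=-1; (−1)^{0·-2·2}·(+1)^-2·(-1)^0 = +1.
v=2: v_2(a)=-4, v_2(b)=-2; units ≡ 3, 1 (mod 8); ε·ε+αω+βω = 1·0+-4·0+-2·1 ≡ 0  ⇒  (a,b)_2 = +1.
v=7: a=7^2·(≡1), b=7^2·(≡1) mod 7; (1|7)=+1, (1|7)=+1; (−1)^{2·2·3}·(+1)^2·(+1)^2 = +1.
v=13: a=13^1·(≡1), b=13^2·(≡4) mod 13; (1|13)=+1, (4|13)=+1; (−1)^{1·2·6}·(+1)^2·(+1)^1 = +1.
v=23: a=23^1·(≡2), b=23^1·(≡17) mod 23; (2|23)=+1, (17|23)=-1; (−1)^{1·1·11}·(+1)^1·(-1)^1 = +1.
v=41: a=41^1·(≡29), b=41^1·(≡2) mod 41; (29|41)=-1, (2|41)=+1; (−1)^{1·1·20}·(-1)^1·(+1)^1 = -1.
|Ram(-6754709, 519593)| = 2, even; anisotropic at {19, 41}.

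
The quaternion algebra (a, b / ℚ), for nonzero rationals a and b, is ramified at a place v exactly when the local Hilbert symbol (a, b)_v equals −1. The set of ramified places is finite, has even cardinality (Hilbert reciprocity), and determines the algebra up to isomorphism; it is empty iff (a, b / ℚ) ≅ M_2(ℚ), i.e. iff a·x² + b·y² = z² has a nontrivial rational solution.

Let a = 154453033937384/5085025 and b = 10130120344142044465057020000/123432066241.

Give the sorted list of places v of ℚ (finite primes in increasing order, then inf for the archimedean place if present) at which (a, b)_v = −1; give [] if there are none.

(a, b) ≡ (4852106, 1798) mod (ℚ^×)²; places V = {2, 3, 5, 7, 11, 13, 17, 19, 29, 31, 37, 41, ∞}.
(a,b)_13: α=2, u≡4; β=4, v≡4 (mod 13); (4|13)=+1, (4|13)=+1; sign (−1)^0·+1^4·+1^2 = +1.
(a,b)_7: α=3, u≡4; β=8, v≡5 (mod 7); (4|7)=+1, (5|7)=-1; sign (−1)^0·+1^8·-1^3 = -1.
(a,b)_41: α=-2, u≡16; β=-4, v≡6 (mod 41); (16|41)=+1, (6|41)=-1; sign (−1)^0·+1^-4·-1^-2 = +1.
(a,b)_2: α=3, β=5; u≡5, v≡3 (mod 8); ε(u)ε(v)=0·1, αω(v)=3·1, βω(u)=5·1; sum ≡ 0  ⇒  +1.
(a,b)_∞: sgn(4852106)=+, sgn(1798)=+, so +1.
(a,b)_37: α=1, u≡33; β=2, v≡15 (mod 37); (33|37)=+1, (15|37)=-1; sign (−1)^0·+1^2·-1^1 = -1.
(a,b)_19: α=1, u≡12; β=-2, v≡14 (mod 19); (12|19)=-1, (14|19)=-1; sign (−1)^0·-1^-2·-1^1 = -1.
(a,b)_3: α=0, u≡2; β=2, v≡1 (mod 3); (2|3)=-1, (1|3)=+1; sign (−1)^0·-1^2·+1^0 = +1.
(a,b)_5: α=-2, u≡4; β=4, v≡2 (mod 5); (4|5)=+1, (2|5)=-1; sign (−1)^0·+1^4·-1^-2 = +1.
(a,b)_17: α=1, u≡10; β=2, v≡16 (mod 17); (10|17)=-1, (16|17)=+1; sign (−1)^0·-1^2·+1^1 = +1.
(a,b)_11: α=-2, u≡10; β=-2, v≡9 (mod 11); (10|11)=-1, (9|11)=+1; sign (−1)^0·-1^-2·+1^-2 = +1.
(a,b)_29: α=1, u≡4; β=1, v≡4 (mod 29); (4|29)=+1, (4|29)=+1; sign (−1)^0·+1^1·+1^1 = +1.
(a,b)_31: α=2, u≡12; β=3, v≡24 (mod 31); (12|31)=-1, (24|31)=-1; sign (−1)^0·-1^3·-1^2 = -1.
(4852106, 1798 / ℚ) ramifies at {7, 19, 31, 37}: a division algebra.

[7, 19, 31, 37]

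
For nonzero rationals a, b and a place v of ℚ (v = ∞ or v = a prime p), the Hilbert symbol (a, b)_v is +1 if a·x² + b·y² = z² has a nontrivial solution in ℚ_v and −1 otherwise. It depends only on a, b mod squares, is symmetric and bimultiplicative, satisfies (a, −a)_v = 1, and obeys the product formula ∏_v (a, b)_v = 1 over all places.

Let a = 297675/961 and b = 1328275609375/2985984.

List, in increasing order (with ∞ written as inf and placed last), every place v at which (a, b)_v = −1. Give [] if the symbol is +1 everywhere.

[2, 17]

(a, b) ≡ (3, 2431) mod (ℚ^×)²; places V = {2, 3, 5, 7, 11, 13, 17, 31, ∞}.
(a,b)_2: α=0, β=-12; u≡3, v≡7 (mod 8); ε(u)ε(v)=1·1, αω(v)=0·0, βω(u)=-12·1; sum ≡ 1  ⇒  -1.
(a,b)_5: α=2, u≡2; β=6, v≡1 (mod 5); (2|5)=-1, (1|5)=+1; sign (−1)^0·-1^6·+1^2 = +1.
(a,b)_13: α=0, u≡12; β=1, v≡5 (mod 13); (12|13)=+1, (5|13)=-1; sign (−1)^0·+1^1·-1^0 = +1.
(a,b)_17: α=0, u≡10; β=3, v≡14 (mod 17); (10|17)=-1, (14|17)=-1; sign (−1)^0·-1^3·-1^0 = -1.
(a,b)_31: α=-2, u≡13; β=0, v≡22 (mod 31); (13|31)=-1, (22|31)=-1; sign (−1)^0·-1^0·-1^-2 = +1.
(a,b)_11: α=0, u≡1; β=3, v≡4 (mod 11); (1|11)=+1, (4|11)=+1; sign (−1)^0·+1^3·+1^0 = +1.
(a,b)_7: α=2, u≡3; β=0, v≡1 (mod 7); (3|7)=-1, (1|7)=+1; sign (−1)^0·-1^0·+1^2 = +1.
(a,b)_3: α=5, u≡1; β=-6, v≡1 (mod 3); (1|3)=+1, (1|3)=+1; sign (−1)^0·+1^-6·+1^5 = +1.
(a,b)_∞: sgn(3)=+, sgn(2431)=+, so +1.
(3, 2431 / ℚ) ramifies at {2, 17}: a division algebra.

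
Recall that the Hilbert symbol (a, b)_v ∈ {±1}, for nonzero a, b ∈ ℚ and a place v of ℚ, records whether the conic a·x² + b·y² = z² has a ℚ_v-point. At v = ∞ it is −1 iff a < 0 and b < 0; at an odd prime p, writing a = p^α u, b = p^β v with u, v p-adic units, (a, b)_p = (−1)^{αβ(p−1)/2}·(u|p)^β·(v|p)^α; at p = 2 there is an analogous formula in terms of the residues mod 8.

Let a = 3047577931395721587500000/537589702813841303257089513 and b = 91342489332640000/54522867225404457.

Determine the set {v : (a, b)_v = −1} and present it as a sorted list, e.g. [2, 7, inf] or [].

(a, b) ≡ (238, 17) mod (ℚ^×)²; places V = {2, 3, 5, 7, 11, 13, 17, 19, 23, 29, 59, ∞}.
(a,b)_7: α=3, u≡6; β=2, v≡3 (mod 7); (6|7)=-1, (3|7)=-1; sign (−1)^0·-1^2·-1^3 = -1.
(a,b)_∞: sgn(238)=+, sgn(17)=+, so +1.
(a,b)_23: α=2, u≡1; β=2, v≡20 (mod 23); (1|23)=+1, (20|23)=-1; sign (−1)^0·+1^2·-1^2 = +1.
(a,b)_17: α=-5, u≡14; β=-3, v≡15 (mod 17); (14|17)=-1, (15|17)=+1; sign (−1)^0·-1^-3·+1^-5 = -1.
(a,b)_11: α=-4, u≡2; β=-2, v≡7 (mod 11); (2|11)=-1, (7|11)=-1; sign (−1)^0·-1^-2·-1^-4 = +1.
(a,b)_59: α=-6, u≡32; β=-4, v≡41 (mod 59); (32|59)=-1, (41|59)=+1; sign (−1)^0·-1^-4·+1^-6 = +1.
(a,b)_3: α=-6, u≡1; β=-2, v≡2 (mod 3); (1|3)=+1, (2|3)=-1; sign (−1)^0·+1^-2·-1^-6 = +1.
(a,b)_29: α=-2, u≡24; β=-2, v≡11 (mod 29); (24|29)=+1, (11|29)=-1; sign (−1)^0·+1^-2·-1^-2 = +1.
(a,b)_13: α=4, u≡1; β=2, v≡4 (mod 13); (1|13)=+1, (4|13)=+1; sign (−1)^0·+1^2·+1^4 = +1.
(a,b)_19: α=6, u≡3; β=4, v≡5 (mod 19); (3|19)=-1, (5|19)=+1; sign (−1)^0·-1^4·+1^6 = +1.
(a,b)_2: α=5, β=8; u≡7, v≡1 (mod 8); ε(u)ε(v)=1·0, αω(v)=5·0, βω(u)=8·0; sum ≡ 0  ⇒  +1.
(a,b)_5: α=8, u≡3; β=4, v≡2 (mod 5); (3|5)=-1, (2|5)=-1; sign (−1)^0·-1^4·-1^8 = +1.
Ram(238, 17) = {7, 17}; no ℚ_7-point on the conic.

[7, 17]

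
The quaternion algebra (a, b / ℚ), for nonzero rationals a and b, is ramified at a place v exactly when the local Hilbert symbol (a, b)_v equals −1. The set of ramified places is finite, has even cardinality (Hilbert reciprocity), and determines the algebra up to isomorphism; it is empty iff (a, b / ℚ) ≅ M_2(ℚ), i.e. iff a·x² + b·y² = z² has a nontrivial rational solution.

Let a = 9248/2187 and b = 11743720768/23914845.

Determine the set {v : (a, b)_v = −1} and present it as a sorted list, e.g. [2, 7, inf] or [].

Mod squares: a ≡ 6, b ≡ 65. Check v ∈ {∞, 2, 3, 5, 13, 17}.
v=3: a=3^-7·(≡2), b=3^-14·(≡2) mod 3; (2|3)=-1, (2|3)=-1; (−1)^{-7·-14·1}·(-1)^-14·(-1)^-7 = -1.
v=13: a=13^0·(≡6), b=13^3·(≡5) mod 13; (6|13)=-1, (5|13)=-1; (−1)^{0·3·6}·(-1)^3·(-1)^0 = -1.
v=∞: 6 > 0 and 65 > 0  ⇒  (a,b)_∞ = +1.
v=17: a=17^2·(≡6), b=17^4·(≡12) mod 17; (6|17)=-1, (12|17)=-1; (−1)^{2·4·8}·(-1)^4·(-1)^2 = +1.
v=2: v_2(a)=5, v_2(b)=6; units ≡ 3, 1 (mod 8); ε·ε+αω+βω = 1·0+5·0+6·1 ≡ 0  ⇒  (a,b)_2 = +1.
v=5: a=5^0·(≡4), b=5^-1·(≡2) mod 5; (4|5)=+1, (2|5)=-1; (−1)^{0·-1·2}·(+1)^-1·(-1)^0 = +1.
|Ram(6, 65)| = 2, even; anisotropic at {3, 13}.

[3, 13]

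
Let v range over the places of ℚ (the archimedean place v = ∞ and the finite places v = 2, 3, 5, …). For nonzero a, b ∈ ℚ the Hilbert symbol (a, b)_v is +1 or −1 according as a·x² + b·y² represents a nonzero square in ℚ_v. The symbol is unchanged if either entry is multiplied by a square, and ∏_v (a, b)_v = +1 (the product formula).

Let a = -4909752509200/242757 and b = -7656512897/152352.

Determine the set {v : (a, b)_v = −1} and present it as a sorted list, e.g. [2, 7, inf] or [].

[11, 23, 37, inf]

Mod squares: a ≡ -5513629, b ≡ -25234. Check v ∈ {∞, 2, 3, 5, 7, 11, 19, 23, 31, 37, 41}.
v=11: a=11^1·(≡1), b=11^1·(≡5) mod 11; (1|11)=+1, (5|11)=+1; (−1)^{1·1·5}·(+1)^1·(+1)^1 = -1.
v=31: a=31^1·(≡28), b=31^1·(≡24) mod 31; (28|31)=+1, (24|31)=-1; (−1)^{1·1·15}·(+1)^1·(-1)^1 = +1.
v=5: a=5^2·(≡1), b=5^0·(≡4) mod 5; (1|5)=+1, (4|5)=+1; (−1)^{2·0·2}·(+1)^0·(+1)^2 = +1.
v=41: a=41^2·(≡32), b=41^2·(≡22) mod 41; (32|41)=+1, (22|41)=-1; (−1)^{2·2·20}·(+1)^2·(-1)^2 = +1.
v=∞: -5513629 < 0 and -25234 < 0  ⇒  (a,b)_∞ = -1.
v=7: a=7^2·(≡5), b=7^0·(≡4) mod 7; (5|7)=-1, (4|7)=+1; (−1)^{2·0·3}·(-1)^0·(+1)^2 = +1.
v=19: a=19^1·(≡10), b=19^2·(≡1) mod 19; (10|19)=-1, (1|19)=+1; (−1)^{1·2·9}·(-1)^2·(+1)^1 = +1.
v=3: a=3^-8·(≡2), b=3^-2·(≡2) mod 3; (2|3)=-1, (2|3)=-1; (−1)^{-8·-2·1}·(-1)^-2·(-1)^-8 = +1.
v=23: a=23^1·(≡16), b=23^-2·(≡19) mod 23; (16|23)=+1, (19|23)=-1; (−1)^{1·-2·11}·(+1)^-2·(-1)^1 = -1.
v=2: v_2(a)=4, v_2(b)=-5; units ≡ 3, 7 (mod 8); ε·ε+αω+βω = 1·1+4·0+-5·1 ≡ 0  ⇒  (a,b)_2 = +1.
v=37: a=37^-1·(≡18), b=37^1·(≡34) mod 37; (18|37)=-1, (34|37)=+1; (−1)^{-1·1·18}·(-1)^1·(+1)^-1 = -1.
(-5513629, -25234 / ℚ) ramifies at {11, 23, 37, ∞}: a division algebra.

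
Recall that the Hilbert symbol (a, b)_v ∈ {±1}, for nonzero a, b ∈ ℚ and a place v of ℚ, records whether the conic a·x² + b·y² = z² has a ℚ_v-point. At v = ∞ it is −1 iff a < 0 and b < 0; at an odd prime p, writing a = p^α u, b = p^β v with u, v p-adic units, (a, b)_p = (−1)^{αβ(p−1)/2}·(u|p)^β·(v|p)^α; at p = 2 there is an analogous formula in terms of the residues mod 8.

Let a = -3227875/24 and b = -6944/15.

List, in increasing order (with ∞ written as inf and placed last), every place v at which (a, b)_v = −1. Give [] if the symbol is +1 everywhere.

[7, inf]

(a, b) ≡ (-15810, -6510) mod (ℚ^×)²; places V = {2, 3, 5, 7, 17, 31, ∞}.
(a,b)_5: α=3, u≡3; β=-1, v≡2 (mod 5); (3|5)=-1, (2|5)=-1; sign (−1)^0·-1^-1·-1^3 = +1.
(a,b)_2: α=-3, β=5; u≡7, v≡1 (mod 8); ε(u)ε(v)=1·0, αω(v)=-3·0, βω(u)=5·0; sum ≡ 0  ⇒  +1.
(a,b)_3: α=-1, u≡1; β=-1, v≡2 (mod 3); (1|3)=+1, (2|3)=-1; sign (−1)^1·+1^-1·-1^-1 = +1.
(a,b)_7: α=2, u≡3; β=1, v≡2 (mod 7); (3|7)=-1, (2|7)=+1; sign (−1)^0·-1^1·+1^2 = -1.
(a,b)_31: α=1, u≡26; β=1, v≡14 (mod 31); (26|31)=-1, (14|31)=+1; sign (−1)^1·-1^1·+1^1 = +1.
(a,b)_17: α=1, u≡7; β=0, v≡4 (mod 17); (7|17)=-1, (4|17)=+1; sign (−1)^0·-1^0·+1^1 = +1.
(a,b)_∞: sgn(-15810)=−, sgn(-6510)=−, so -1.
Ram(-15810, -6510) = {7, ∞}; no ℚ_7-point on the conic.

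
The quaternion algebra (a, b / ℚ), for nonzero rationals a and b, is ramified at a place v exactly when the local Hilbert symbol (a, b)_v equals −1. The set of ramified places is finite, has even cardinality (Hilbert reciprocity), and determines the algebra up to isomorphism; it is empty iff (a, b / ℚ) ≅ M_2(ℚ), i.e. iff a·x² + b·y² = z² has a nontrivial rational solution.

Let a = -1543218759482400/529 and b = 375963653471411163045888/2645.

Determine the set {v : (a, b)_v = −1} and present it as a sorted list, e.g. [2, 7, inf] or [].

Mod squares: a ≡ -34034, b ≡ 10010. Check v ∈ {∞, 2, 3, 5, 7, 11, 13, 17, 23}.
v=∞: -34034 < 0 and 10010 > 0  ⇒  (a,b)_∞ = +1.
v=5: a=5^2·(≡1), b=5^-1·(≡2) mod 5; (1|5)=+1, (2|5)=-1; (−1)^{2·-1·2}·(+1)^-1·(-1)^2 = +1.
v=7: a=7^3·(≡3), b=7^5·(≡1) mod 7; (3|7)=-1, (1|7)=+1; (−1)^{3·5·3}·(-1)^5·(+1)^3 = +1.
v=2: v_2(a)=5, v_2(b)=13; units ≡ 7, 5 (mod 8); ε·ε+αω+βω = 1·0+5·1+13·0 ≡ 1  ⇒  (a,b)_2 = -1.
v=3: a=3^4·(≡1), b=3^4·(≡2) mod 3; (1|3)=+1, (2|3)=-1; (−1)^{4·4·1}·(+1)^4·(-1)^4 = +1.
v=13: a=13^5·(≡11), b=13^9·(≡12) mod 13; (11|13)=-1, (12|13)=+1; (−1)^{5·9·6}·(-1)^9·(+1)^5 = -1.
v=17: a=17^1·(≡8), b=17^2·(≡14) mod 17; (8|17)=+1, (14|17)=-1; (−1)^{1·2·8}·(+1)^2·(-1)^1 = -1.
v=11: a=11^1·(≡10), b=11^1·(≡8) mod 11; (10|11)=-1, (8|11)=-1; (−1)^{1·1·5}·(-1)^1·(-1)^1 = -1.
v=23: a=23^-2·(≡9), b=23^-2·(≡10) mod 23; (9|23)=+1, (10|23)=-1; (−1)^{-2·-2·11}·(+1)^-2·(-1)^-2 = +1.
Ram(-34034, 10010) = {2, 11, 13, 17}; no ℚ_2-point on the conic.

[2, 11, 13, 17]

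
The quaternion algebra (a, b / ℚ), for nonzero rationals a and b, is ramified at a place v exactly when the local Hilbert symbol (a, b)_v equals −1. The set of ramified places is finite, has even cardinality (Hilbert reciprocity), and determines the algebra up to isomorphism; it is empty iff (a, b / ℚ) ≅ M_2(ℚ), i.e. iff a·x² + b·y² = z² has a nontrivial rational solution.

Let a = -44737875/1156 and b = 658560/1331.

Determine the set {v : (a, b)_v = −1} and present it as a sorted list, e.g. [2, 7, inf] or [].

(a, b) ≡ (-198835, 2310) mod (ℚ^×)²; places V = {2, 3, 5, 7, 11, 13, 17, 19, 23, ∞}.
(a,b)_19: α=1, u≡4; β=0, v≡1 (mod 19); (4|19)=+1, (1|19)=+1; sign (−1)^0·+1^0·+1^1 = +1.
(a,b)_17: α=-2, u≡14; β=0, v≡13 (mod 17); (14|17)=-1, (13|17)=+1; sign (−1)^0·-1^0·+1^-2 = +1.
(a,b)_2: α=-2, β=7; u≡5, v≡3 (mod 8); ε(u)ε(v)=0·1, αω(v)=-2·1, βω(u)=7·1; sum ≡ 1  ⇒  -1.
(a,b)_13: α=1, u≡2; β=0, v≡9 (mod 13); (2|13)=-1, (9|13)=+1; sign (−1)^0·-1^0·+1^1 = +1.
(a,b)_∞: sgn(-198835)=−, sgn(2310)=+, so +1.
(a,b)_23: α=1, u≡9; β=0, v≡15 (mod 23); (9|23)=+1, (15|23)=-1; sign (−1)^0·+1^0·-1^1 = -1.
(a,b)_3: α=2, u≡2; β=1, v≡2 (mod 3); (2|3)=-1, (2|3)=-1; sign (−1)^0·-1^1·-1^2 = -1.
(a,b)_5: α=3, u≡2; β=1, v≡2 (mod 5); (2|5)=-1, (2|5)=-1; sign (−1)^0·-1^1·-1^3 = +1.
(a,b)_11: α=0, u≡5; β=-3, v≡1 (mod 11); (5|11)=+1, (1|11)=+1; sign (−1)^0·+1^-3·+1^0 = +1.
(a,b)_7: α=1, u≡1; β=3, v≡2 (mod 7); (1|7)=+1, (2|7)=+1; sign (−1)^1·+1^3·+1^1 = -1.
(-198835, 2310 / ℚ) ramifies at {2, 3, 7, 23}: a division algebra.

[2, 3, 7, 23]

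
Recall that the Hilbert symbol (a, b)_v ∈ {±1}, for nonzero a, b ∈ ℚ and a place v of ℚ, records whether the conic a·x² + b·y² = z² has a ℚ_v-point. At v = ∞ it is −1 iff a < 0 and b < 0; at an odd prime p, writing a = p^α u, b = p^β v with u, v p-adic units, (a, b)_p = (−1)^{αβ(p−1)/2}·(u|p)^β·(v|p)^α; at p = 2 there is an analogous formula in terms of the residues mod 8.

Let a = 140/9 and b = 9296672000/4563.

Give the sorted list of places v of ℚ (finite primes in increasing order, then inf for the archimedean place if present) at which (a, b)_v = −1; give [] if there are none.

[2, 3]

Mod squares: a ≡ 35, b ≡ 15. Check v ∈ {∞, 2, 3, 5, 7, 11, 13}.
v=11: a=11^0·(≡7), b=11^2·(≡4) mod 11; (7|11)=-1, (4|11)=+1; (−1)^{0·2·5}·(-1)^2·(+1)^0 = +1.
v=2: v_2(a)=2, v_2(b)=8; units ≡ 3, 7 (mod 8); ε·ε+αω+βω = 1·1+2·0+8·1 ≡ 1  ⇒  (a,b)_2 = -1.
v=∞: 35 > 0 and 15 > 0  ⇒  (a,b)_∞ = +1.
v=13: a=13^0·(≡4), b=13^-2·(≡5) mod 13; (4|13)=+1, (5|13)=-1; (−1)^{0·-2·6}·(+1)^-2·(-1)^0 = +1.
v=3: a=3^-2·(≡2), b=3^-3·(≡2) mod 3; (2|3)=-1, (2|3)=-1; (−1)^{-2·-3·1}·(-1)^-3·(-1)^-2 = -1.
v=7: a=7^1·(≡3), b=7^4·(≡1) mod 7; (3|7)=-1, (1|7)=+1; (−1)^{1·4·3}·(-1)^4·(+1)^1 = +1.
v=5: a=5^1·(≡2), b=5^3·(≡2) mod 5; (2|5)=-1, (2|5)=-1; (−1)^{1·3·2}·(-1)^3·(-1)^1 = +1.
(35, 15 / ℚ) ramifies at {2, 3}: a division algebra.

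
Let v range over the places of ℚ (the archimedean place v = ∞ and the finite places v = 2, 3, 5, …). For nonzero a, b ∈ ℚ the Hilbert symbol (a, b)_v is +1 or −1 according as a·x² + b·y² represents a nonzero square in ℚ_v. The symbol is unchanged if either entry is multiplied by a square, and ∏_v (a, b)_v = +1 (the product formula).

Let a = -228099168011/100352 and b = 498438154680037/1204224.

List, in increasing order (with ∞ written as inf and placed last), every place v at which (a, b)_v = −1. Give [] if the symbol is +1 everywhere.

(a, b) ≡ (-22, 78) mod (ℚ^×)²; places V = {2, 3, 7, 11, 13, 19, 43, 53, ∞}.
(a,b)_7: α=-2, u≡5; β=-2, v≡2 (mod 7); (5|7)=-1, (2|7)=+1; sign (−1)^0·-1^-2·+1^-2 = +1.
(a,b)_2: α=-11, β=-13; u≡5, v≡7 (mod 8); ε(u)ε(v)=0·1, αω(v)=-11·0, βω(u)=-13·1; sum ≡ 1  ⇒  -1.
(a,b)_∞: sgn(-22)=−, sgn(78)=+, so +1.
(a,b)_3: α=0, u≡2; β=-1, v≡2 (mod 3); (2|3)=-1, (2|3)=-1; sign (−1)^0·-1^-1·-1^0 = -1.
(a,b)_13: α=2, u≡3; β=3, v≡2 (mod 13); (3|13)=+1, (2|13)=-1; sign (−1)^0·+1^3·-1^2 = +1.
(a,b)_19: α=2, u≡1; β=2, v≡2 (mod 19); (1|19)=+1, (2|19)=-1; sign (−1)^0·+1^2·-1^2 = +1.
(a,b)_53: α=2, u≡33; β=2, v≡46 (mod 53); (33|53)=-1, (46|53)=+1; sign (−1)^0·-1^2·+1^2 = +1.
(a,b)_11: α=3, u≡1; β=2, v≡9 (mod 11); (1|11)=+1, (9|11)=+1; sign (−1)^0·+1^2·+1^3 = +1.
(a,b)_43: α=0, u≡31; β=2, v≡9 (mod 43); (31|43)=+1, (9|43)=+1; sign (−1)^0·+1^2·+1^0 = +1.
(-22, 78 / ℚ) ramifies at {2, 3}: a division algebra.

[2, 3]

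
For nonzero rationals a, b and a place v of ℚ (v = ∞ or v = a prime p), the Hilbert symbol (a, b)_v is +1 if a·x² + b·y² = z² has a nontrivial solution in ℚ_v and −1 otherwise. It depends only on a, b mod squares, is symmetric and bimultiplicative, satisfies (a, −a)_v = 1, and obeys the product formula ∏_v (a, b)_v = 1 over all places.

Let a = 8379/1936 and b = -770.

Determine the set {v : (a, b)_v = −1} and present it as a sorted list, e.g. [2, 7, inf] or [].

Mod squares: a ≡ 19, b ≡ -770. Check v ∈ {∞, 2, 3, 5, 7, 11, 19}.
v=3: a=3^2·(≡1), b=3^0·(≡1) mod 3; (1|3)=+1, (1|3)=+1; (−1)^{2·0·1}·(+1)^0·(+1)^2 = +1.
v=2: v_2(a)=-4, v_2(b)=1; units ≡ 3, 7 (mod 8); ε·ε+αω+βω = 1·1+-4·0+1·1 ≡ 0  ⇒  (a,b)_2 = +1.
v=19: a=19^1·(≡17), b=19^0·(≡9) mod 19; (17|19)=+1, (9|19)=+1; (−1)^{1·0·9}·(+1)^0·(+1)^1 = +1.
v=∞: 19 > 0 and -770 < 0  ⇒  (a,b)_∞ = +1.
v=11: a=11^-2·(≡6), b=11^1·(≡7) mod 11; (6|11)=-1, (7|11)=-1; (−1)^{-2·1·5}·(-1)^1·(-1)^-2 = -1.
v=7: a=7^2·(≡6), b=7^1·(≡2) mod 7; (6|7)=-1, (2|7)=+1; (−1)^{2·1·3}·(-1)^1·(+1)^2 = -1.
v=5: a=5^0·(≡4), b=5^1·(≡1) mod 5; (4|5)=+1, (1|5)=+1; (−1)^{0·1·2}·(+1)^1·(+1)^0 = +1.
(19, -770 / ℚ) ramifies at {7, 11}: a division algebra.

[7, 11]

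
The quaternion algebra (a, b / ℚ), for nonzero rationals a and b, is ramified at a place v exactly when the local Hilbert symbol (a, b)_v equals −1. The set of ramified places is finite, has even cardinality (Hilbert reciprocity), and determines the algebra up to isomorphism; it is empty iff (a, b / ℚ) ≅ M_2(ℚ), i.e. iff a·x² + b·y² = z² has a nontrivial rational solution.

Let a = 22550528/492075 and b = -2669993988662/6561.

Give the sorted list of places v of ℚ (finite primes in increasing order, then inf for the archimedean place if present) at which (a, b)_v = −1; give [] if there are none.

[2, 7]

(a, b) ≡ (546, -182) mod (ℚ^×)²; places V = {2, 3, 5, 7, 11, 13, ∞}.
(a,b)_5: α=-2, u≡1; β=0, v≡3 (mod 5); (1|5)=+1, (3|5)=-1; sign (−1)^0·+1^0·-1^-2 = +1.
(a,b)_2: α=11, β=1; u≡1, v≡5 (mod 8); ε(u)ε(v)=0·0, αω(v)=11·1, βω(u)=1·0; sum ≡ 1  ⇒  -1.
(a,b)_11: α=2, u≡6; β=6, v≡9 (mod 11); (6|11)=-1, (9|11)=+1; sign (−1)^0·-1^6·+1^2 = +1.
(a,b)_3: α=-9, u≡2; β=-8, v≡1 (mod 3); (2|3)=-1, (1|3)=+1; sign (−1)^0·-1^-8·+1^-9 = +1.
(a,b)_7: α=1, u≡2; β=3, v≡1 (mod 7); (2|7)=+1, (1|7)=+1; sign (−1)^1·+1^3·+1^1 = -1.
(a,b)_13: α=1, u≡12; β=3, v≡4 (mod 13); (12|13)=+1, (4|13)=+1; sign (−1)^0·+1^3·+1^1 = +1.
(a,b)_∞: sgn(546)=+, sgn(-182)=−, so +1.
|Ram(546, -182)| = 2, even; anisotropic at {2, 7}.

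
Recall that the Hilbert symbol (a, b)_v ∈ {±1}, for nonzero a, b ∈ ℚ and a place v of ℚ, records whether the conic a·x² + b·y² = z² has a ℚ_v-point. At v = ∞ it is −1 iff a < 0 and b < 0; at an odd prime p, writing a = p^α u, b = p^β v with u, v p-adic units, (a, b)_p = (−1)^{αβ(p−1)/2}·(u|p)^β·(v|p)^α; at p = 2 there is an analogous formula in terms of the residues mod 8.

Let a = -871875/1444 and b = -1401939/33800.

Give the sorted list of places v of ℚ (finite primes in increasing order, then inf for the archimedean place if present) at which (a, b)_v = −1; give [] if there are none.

[2, 5, 11, inf]

Mod squares: a ≡ -155, b ≡ -22. Check v ∈ {∞, 2, 3, 5, 7, 11, 13, 17, 19, 31}.
v=19: a=19^-2·(≡4), b=19^0·(≡5) mod 19; (4|19)=+1, (5|19)=+1; (−1)^{-2·0·9}·(+1)^0·(+1)^-2 = +1.
v=13: a=13^0·(≡9), b=13^-2·(≡4) mod 13; (9|13)=+1, (4|13)=+1; (−1)^{0·-2·6}·(+1)^-2·(+1)^0 = +1.
v=7: a=7^0·(≡5), b=7^2·(≡3) mod 7; (5|7)=-1, (3|7)=-1; (−1)^{0·2·3}·(-1)^2·(-1)^0 = +1.
v=3: a=3^2·(≡1), b=3^2·(≡2) mod 3; (1|3)=+1, (2|3)=-1; (−1)^{2·2·1}·(+1)^2·(-1)^2 = +1.
v=2: v_2(a)=-2, v_2(b)=-3; units ≡ 5, 5 (mod 8); ε·ε+αω+βω = 0·0+-2·1+-3·1 ≡ 1  ⇒  (a,b)_2 = -1.
v=11: a=11^0·(≡6), b=11^1·(≡1) mod 11; (6|11)=-1, (1|11)=+1; (−1)^{0·1·5}·(-1)^1·(+1)^0 = -1.
v=31: a=31^1·(≡3), b=31^0·(≡16) mod 31; (3|31)=-1, (16|31)=+1; (−1)^{1·0·15}·(-1)^0·(+1)^1 = +1.
v=∞: -155 < 0 and -22 < 0  ⇒  (a,b)_∞ = -1.
v=5: a=5^5·(≡4), b=5^-2·(≡3) mod 5; (4|5)=+1, (3|5)=-1; (−1)^{5·-2·2}·(+1)^-2·(-1)^5 = -1.
v=17: a=17^0·(≡13), b=17^2·(≡7) mod 17; (13|17)=+1, (7|17)=-1; (−1)^{0·2·8}·(+1)^2·(-1)^0 = +1.
(-155, -22 / ℚ) ramifies at {2, 5, 11, ∞}: a division algebra.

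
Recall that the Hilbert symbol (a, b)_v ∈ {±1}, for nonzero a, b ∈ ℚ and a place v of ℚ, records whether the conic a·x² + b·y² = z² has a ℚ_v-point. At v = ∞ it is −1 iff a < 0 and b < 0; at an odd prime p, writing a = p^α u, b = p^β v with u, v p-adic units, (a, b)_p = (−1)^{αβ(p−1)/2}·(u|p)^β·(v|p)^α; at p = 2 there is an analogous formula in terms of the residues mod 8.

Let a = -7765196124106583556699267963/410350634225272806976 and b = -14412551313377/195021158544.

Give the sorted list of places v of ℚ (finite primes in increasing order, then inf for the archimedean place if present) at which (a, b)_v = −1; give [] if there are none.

[19, inf]

(a, b) ≡ (-1062347, -17) mod (ℚ^×)²; places V = {2, 3, 7, 11, 13, 17, 19, 23, 29, 43, 47, ∞}.
(a,b)_11: α=1, u≡5; β=0, v≡1 (mod 11); (5|11)=+1, (1|11)=+1; sign (−1)^0·+1^0·+1^1 = +1.
(a,b)_17: α=3, u≡8; β=1, v≡1 (mod 17); (8|17)=+1, (1|17)=+1; sign (−1)^0·+1^1·+1^3 = +1.
(a,b)_2: α=-6, β=-4; u≡5, v≡7 (mod 8); ε(u)ε(v)=0·1, αω(v)=-6·0, βω(u)=-4·1; sum ≡ 0  ⇒  +1.
(a,b)_13: α=1, u≡3; β=0, v≡1 (mod 13); (3|13)=+1, (1|13)=+1; sign (−1)^0·+1^0·+1^1 = +1.
(a,b)_43: α=0, u≡40; β=2, v≡28 (mod 43); (40|43)=+1, (28|43)=-1; sign (−1)^0·+1^2·-1^0 = +1.
(a,b)_19: α=1, u≡7; β=2, v≡15 (mod 19); (7|19)=+1, (15|19)=-1; sign (−1)^0·+1^2·-1^1 = -1.
(a,b)_∞: sgn(-1062347)=−, sgn(-17)=−, so -1.
(a,b)_47: α=-6, u≡30; β=-2, v≡20 (mod 47); (30|47)=-1, (20|47)=-1; sign (−1)^0·-1^-2·-1^-6 = +1.
(a,b)_7: α=2, u≡4; β=4, v≡4 (mod 7); (4|7)=+1, (4|7)=+1; sign (−1)^0·+1^4·+1^2 = +1.
(a,b)_3: α=20, u≡1; β=-8, v≡1 (mod 3); (1|3)=+1, (1|3)=+1; sign (−1)^0·+1^-8·+1^20 = +1.
(a,b)_29: α=-6, u≡14; β=-2, v≡21 (mod 29); (14|29)=-1, (21|29)=-1; sign (−1)^0·-1^-2·-1^-6 = +1.
(a,b)_23: α=7, u≡1; β=2, v≡8 (mod 23); (1|23)=+1, (8|23)=+1; sign (−1)^0·+1^2·+1^7 = +1.
|Ram(-1062347, -17)| = 2, even; anisotropic at {19, ∞}.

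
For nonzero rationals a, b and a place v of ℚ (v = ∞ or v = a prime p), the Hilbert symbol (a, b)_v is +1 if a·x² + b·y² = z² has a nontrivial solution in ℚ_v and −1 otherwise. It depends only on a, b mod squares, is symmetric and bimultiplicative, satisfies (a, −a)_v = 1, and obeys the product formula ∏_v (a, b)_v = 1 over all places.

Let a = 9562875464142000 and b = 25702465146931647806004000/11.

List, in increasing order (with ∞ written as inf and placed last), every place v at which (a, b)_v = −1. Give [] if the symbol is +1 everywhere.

[5, 7, 11, 13]

(a, b) ≡ (1155, 24310) mod (ℚ^×)²; places V = {2, 3, 5, 7, 11, 13, 17, 31, ∞}.
(a,b)_11: α=1, u≡8; β=-1, v≡2 (mod 11); (8|11)=-1, (2|11)=-1; sign (−1)^1·-1^-1·-1^1 = -1.
(a,b)_17: α=2, u≡4; β=3, v≡9 (mod 17); (4|17)=+1, (9|17)=+1; sign (−1)^0·+1^3·+1^2 = +1.
(a,b)_3: α=3, u≡1; β=4, v≡1 (mod 3); (1|3)=+1, (1|3)=+1; sign (−1)^0·+1^4·+1^3 = +1.
(a,b)_5: α=3, u≡1; β=3, v≡2 (mod 5); (1|5)=+1, (2|5)=-1; sign (−1)^0·+1^3·-1^3 = -1.
(a,b)_7: α=3, u≡4; β=2, v≡3 (mod 7); (4|7)=+1, (3|7)=-1; sign (−1)^0·+1^2·-1^3 = -1.
(a,b)_13: α=2, u≡5; β=5, v≡8 (mod 13); (5|13)=-1, (8|13)=-1; sign (−1)^0·-1^5·-1^2 = -1.
(a,b)_2: α=4, β=5; u≡3, v≡3 (mod 8); ε(u)ε(v)=1·1, αω(v)=4·1, βω(u)=5·1; sum ≡ 0  ⇒  +1.
(a,b)_31: α=2, u≡9; β=6, v≡11 (mod 31); (9|31)=+1, (11|31)=-1; sign (−1)^0·+1^6·-1^2 = +1.
(a,b)_∞: sgn(1155)=+, sgn(24310)=+, so +1.
|Ram(1155, 24310)| = 4, even; anisotropic at {5, 7, 11, 13}.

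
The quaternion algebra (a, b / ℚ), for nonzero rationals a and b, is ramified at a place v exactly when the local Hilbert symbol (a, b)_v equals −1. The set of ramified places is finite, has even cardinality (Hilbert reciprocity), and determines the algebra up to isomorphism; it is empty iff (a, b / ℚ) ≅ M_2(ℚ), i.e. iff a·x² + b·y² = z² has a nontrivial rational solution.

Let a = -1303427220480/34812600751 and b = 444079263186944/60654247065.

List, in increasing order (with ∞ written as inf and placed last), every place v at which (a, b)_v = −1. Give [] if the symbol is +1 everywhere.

Mod squares: a ≡ -202895, b ≡ 55335. Check v ∈ {∞, 2, 3, 5, 7, 11, 17, 23, 31, 47}.
v=47: a=47^-2·(≡34), b=47^-2·(≡7) mod 47; (34|47)=+1, (7|47)=+1; (−1)^{-2·-2·23}·(+1)^-2·(+1)^-2 = +1.
v=11: a=11^1·(≡2), b=11^2·(≡4) mod 11; (2|11)=-1, (4|11)=+1; (−1)^{1·2·5}·(-1)^2·(+1)^1 = +1.
v=31: a=31^-3·(≡11), b=31^-1·(≡20) mod 31; (11|31)=-1, (20|31)=+1; (−1)^{-3·-1·15}·(-1)^-1·(+1)^-3 = +1.
v=17: a=17^1·(≡8), b=17^1·(≡15) mod 17; (8|17)=+1, (15|17)=+1; (−1)^{1·1·8}·(+1)^1·(+1)^1 = +1.
v=∞: -202895 < 0 and 55335 > 0  ⇒  (a,b)_∞ = +1.
v=5: a=5^1·(≡4), b=5^-1·(≡3) mod 5; (4|5)=+1, (3|5)=-1; (−1)^{1·-1·2}·(+1)^-1·(-1)^1 = -1.
v=3: a=3^4·(≡1), b=3^-11·(≡1) mod 3; (1|3)=+1, (1|3)=+1; (−1)^{4·-11·1}·(+1)^-11·(+1)^4 = +1.
v=2: v_2(a)=10, v_2(b)=18; units ≡ 1, 7 (mod 8); ε·ε+αω+βω = 0·1+10·0+18·0 ≡ 0  ⇒  (a,b)_2 = +1.
v=7: a=7^5·(≡2), b=7^7·(≡1) mod 7; (2|7)=+1, (1|7)=+1; (−1)^{5·7·3}·(+1)^7·(+1)^5 = -1.
v=23: a=23^-2·(≡21), b=23^0·(≡22) mod 23; (21|23)=-1, (22|23)=-1; (−1)^{-2·0·11}·(-1)^0·(-1)^-2 = +1.
(-202895, 55335 / ℚ) ramifies at {5, 7}: a division algebra.

[5, 7]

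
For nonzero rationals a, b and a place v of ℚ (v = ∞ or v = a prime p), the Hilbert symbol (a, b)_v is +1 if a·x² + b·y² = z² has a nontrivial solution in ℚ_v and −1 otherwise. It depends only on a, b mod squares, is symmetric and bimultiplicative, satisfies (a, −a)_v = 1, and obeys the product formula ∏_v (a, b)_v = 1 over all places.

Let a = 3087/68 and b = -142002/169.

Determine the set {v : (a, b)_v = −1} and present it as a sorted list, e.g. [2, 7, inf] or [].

(a, b) ≡ (119, -322) mod (ℚ^×)²; places V = {2, 3, 7, 13, 17, 23, ∞}.
(a,b)_7: α=3, u≡6; β=3, v≡6 (mod 7); (6|7)=-1, (6|7)=-1; sign (−1)^1·-1^3·-1^3 = -1.
(a,b)_13: α=0, u≡2; β=-2, v≡10 (mod 13); (2|13)=-1, (10|13)=+1; sign (−1)^0·-1^-2·+1^0 = +1.
(a,b)_∞: sgn(119)=+, sgn(-322)=−, so +1.
(a,b)_23: α=0, u≡18; β=1, v≡16 (mod 23); (18|23)=+1, (16|23)=+1; sign (−1)^0·+1^1·+1^0 = +1.
(a,b)_17: α=-1, u≡11; β=0, v≡1 (mod 17); (11|17)=-1, (1|17)=+1; sign (−1)^0·-1^0·+1^-1 = +1.
(a,b)_3: α=2, u≡2; β=2, v≡2 (mod 3); (2|3)=-1, (2|3)=-1; sign (−1)^0·-1^2·-1^2 = +1.
(a,b)_2: α=-2, β=1; u≡7, v≡7 (mod 8); ε(u)ε(v)=1·1, αω(v)=-2·0, βω(u)=1·0; sum ≡ 1  ⇒  -1.
(119, -322 / ℚ) ramifies at {2, 7}: a division algebra.

[2, 7]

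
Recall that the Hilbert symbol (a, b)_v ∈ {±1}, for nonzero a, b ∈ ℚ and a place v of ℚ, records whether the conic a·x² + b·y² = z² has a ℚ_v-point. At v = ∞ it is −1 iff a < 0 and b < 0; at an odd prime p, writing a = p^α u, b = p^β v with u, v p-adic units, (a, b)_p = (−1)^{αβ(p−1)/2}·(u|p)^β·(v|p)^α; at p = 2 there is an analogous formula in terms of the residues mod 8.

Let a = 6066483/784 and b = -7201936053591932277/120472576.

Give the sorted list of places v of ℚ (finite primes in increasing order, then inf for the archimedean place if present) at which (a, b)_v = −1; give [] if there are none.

(a, b) ≡ (6066483, -195693) mod (ℚ^×)²; places V = {2, 3, 7, 31, 37, 41, 43, ∞}.
(a,b)_2: α=-4, β=-10; u≡3, v≡3 (mod 8); ε(u)ε(v)=1·1, αω(v)=-4·1, βω(u)=-10·1; sum ≡ 1  ⇒  -1.
(a,b)_31: α=1, u≡23; β=2, v≡2 (mod 31); (23|31)=-1, (2|31)=+1; sign (−1)^0·-1^2·+1^1 = +1.
(a,b)_37: α=1, u≡7; β=3, v≡19 (mod 37); (7|37)=+1, (19|37)=-1; sign (−1)^0·+1^3·-1^1 = -1.
(a,b)_3: α=1, u≡2; β=3, v≡1 (mod 3); (2|3)=-1, (1|3)=+1; sign (−1)^1·-1^3·+1^1 = +1.
(a,b)_41: α=1, u≡7; β=3, v≡6 (mod 41); (7|41)=-1, (6|41)=-1; sign (−1)^0·-1^3·-1^1 = +1.
(a,b)_∞: sgn(6066483)=+, sgn(-195693)=−, so +1.
(a,b)_7: α=-2, u≡5; β=-6, v≡6 (mod 7); (5|7)=-1, (6|7)=-1; sign (−1)^0·-1^-6·-1^-2 = +1.
(a,b)_43: α=1, u≡17; β=3, v≡18 (mod 43); (17|43)=+1, (18|43)=-1; sign (−1)^1·+1^3·-1^1 = +1.
|Ram(6066483, -195693)| = 2, even; anisotropic at {2, 37}.

[2, 37]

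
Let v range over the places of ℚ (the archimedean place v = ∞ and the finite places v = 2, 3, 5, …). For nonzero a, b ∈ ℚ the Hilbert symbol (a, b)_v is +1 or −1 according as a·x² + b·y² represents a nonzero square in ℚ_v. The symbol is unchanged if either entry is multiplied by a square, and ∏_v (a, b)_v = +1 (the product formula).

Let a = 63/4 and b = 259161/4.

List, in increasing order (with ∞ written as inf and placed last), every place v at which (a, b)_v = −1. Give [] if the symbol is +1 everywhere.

[41, 43]

(a, b) ≡ (7, 5289) mod (ℚ^×)²; places V = {2, 3, 7, 41, 43, ∞}.
(a,b)_7: α=1, u≡4; β=2, v≡1 (mod 7); (4|7)=+1, (1|7)=+1; sign (−1)^0·+1^2·+1^1 = +1.
(a,b)_3: α=2, u≡1; β=1, v≡2 (mod 3); (1|3)=+1, (2|3)=-1; sign (−1)^0·+1^1·-1^2 = +1.
(a,b)_∞: sgn(7)=+, sgn(5289)=+, so +1.
(a,b)_2: α=-2, β=-2; u≡7, v≡1 (mod 8); ε(u)ε(v)=1·0, αω(v)=-2·0, βω(u)=-2·0; sum ≡ 0  ⇒  +1.
(a,b)_41: α=0, u≡26; β=1, v≡12 (mod 41); (26|41)=-1, (12|41)=-1; sign (−1)^0·-1^1·-1^0 = -1.
(a,b)_43: α=0, u≡5; β=1, v≡34 (mod 43); (5|43)=-1, (34|43)=-1; sign (−1)^0·-1^1·-1^0 = -1.
Ram(7, 5289) = {41, 43}; no ℚ_41-point on the conic.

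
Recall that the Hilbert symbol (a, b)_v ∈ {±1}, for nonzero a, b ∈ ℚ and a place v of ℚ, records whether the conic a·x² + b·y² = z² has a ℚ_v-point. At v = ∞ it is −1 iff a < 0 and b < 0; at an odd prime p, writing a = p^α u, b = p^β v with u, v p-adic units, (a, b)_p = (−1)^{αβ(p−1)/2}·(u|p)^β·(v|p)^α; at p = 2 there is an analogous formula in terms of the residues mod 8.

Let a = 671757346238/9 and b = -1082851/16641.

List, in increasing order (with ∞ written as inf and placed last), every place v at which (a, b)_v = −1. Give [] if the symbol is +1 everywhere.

[2, 11, 41, 43]

Mod squares: a ≡ 363308462, b ≡ -451. Check v ∈ {∞, 2, 3, 7, 11, 17, 19, 29, 41, 43}.
v=7: a=7^0·(≡3), b=7^4·(≡2) mod 7; (3|7)=-1, (2|7)=+1; (−1)^{0·4·3}·(-1)^4·(+1)^0 = +1.
v=41: a=41^1·(≡39), b=41^1·(≡26) mod 41; (39|41)=+1, (26|41)=-1; (−1)^{1·1·20}·(+1)^1·(-1)^1 = -1.
v=2: v_2(a)=1, v_2(b)=0; units ≡ 7, 5 (mod 8); ε·ε+αω+βω = 1·0+1·1+0·0 ≡ 1  ⇒  (a,b)_2 = -1.
v=3: a=3^-2·(≡2), b=3^-2·(≡2) mod 3; (2|3)=-1, (2|3)=-1; (−1)^{-2·-2·1}·(-1)^-2·(-1)^-2 = +1.
v=19: a=19^1·(≡8), b=19^0·(≡1) mod 19; (8|19)=-1, (1|19)=+1; (−1)^{1·0·9}·(-1)^0·(+1)^1 = +1.
v=43: a=43^3·(≡39), b=43^-2·(≡2) mod 43; (39|43)=-1, (2|43)=-1; (−1)^{3·-2·21}·(-1)^-2·(-1)^3 = -1.
v=∞: 363308462 > 0 and -451 < 0  ⇒  (a,b)_∞ = +1.
v=29: a=29^1·(≡24), b=29^0·(≡4) mod 29; (24|29)=+1, (4|29)=+1; (−1)^{1·0·14}·(+1)^0·(+1)^1 = +1.
v=17: a=17^1·(≡6), b=17^0·(≡1) mod 17; (6|17)=-1, (1|17)=+1; (−1)^{1·0·8}·(-1)^0·(+1)^1 = +1.
v=11: a=11^1·(≡4), b=11^1·(≡1) mod 11; (4|11)=+1, (1|11)=+1; (−1)^{1·1·5}·(+1)^1·(+1)^1 = -1.
|Ram(363308462, -451)| = 4, even; anisotropic at {2, 11, 41, 43}.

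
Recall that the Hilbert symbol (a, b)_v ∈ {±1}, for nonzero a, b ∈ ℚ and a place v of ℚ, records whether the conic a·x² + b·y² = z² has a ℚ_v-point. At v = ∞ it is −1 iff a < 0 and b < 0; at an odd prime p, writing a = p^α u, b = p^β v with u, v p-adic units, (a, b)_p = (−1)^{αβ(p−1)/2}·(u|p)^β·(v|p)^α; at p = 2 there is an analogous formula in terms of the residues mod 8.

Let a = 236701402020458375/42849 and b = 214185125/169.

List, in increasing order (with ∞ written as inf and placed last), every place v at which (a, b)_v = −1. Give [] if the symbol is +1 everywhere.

[5, 17]

Mod squares: a ≡ 935, b ≡ 5. Check v ∈ {∞, 2, 3, 5, 7, 11, 13, 17, 23}.
v=5: a=5^3·(≡3), b=5^3·(≡4) mod 5; (3|5)=-1, (4|5)=+1; (−1)^{3·3·2}·(-1)^3·(+1)^3 = -1.
v=13: a=13^2·(≡10), b=13^-2·(≡11) mod 13; (10|13)=+1, (11|13)=-1; (−1)^{2·-2·6}·(+1)^-2·(-1)^2 = +1.
v=2: v_2(a)=0, v_2(b)=0; units ≡ 7, 5 (mod 8); ε·ε+αω+βω = 1·0+0·1+0·0 ≡ 0  ⇒  (a,b)_2 = +1.
v=∞: 935 > 0 and 5 > 0  ⇒  (a,b)_∞ = +1.
v=11: a=11^5·(≡2), b=11^2·(≡4) mod 11; (2|11)=-1, (4|11)=+1; (−1)^{5·2·5}·(-1)^2·(+1)^5 = +1.
v=3: a=3^-4·(≡2), b=3^0·(≡2) mod 3; (2|3)=-1, (2|3)=-1; (−1)^{-4·0·1}·(-1)^0·(-1)^-4 = +1.
v=7: a=7^2·(≡2), b=7^2·(≡3) mod 7; (2|7)=+1, (3|7)=-1; (−1)^{2·2·3}·(+1)^2·(-1)^2 = +1.
v=23: a=23^-2·(≡7), b=23^0·(≡5) mod 23; (7|23)=-1, (5|23)=-1; (−1)^{-2·0·11}·(-1)^0·(-1)^-2 = +1.
v=17: a=17^5·(≡2), b=17^2·(≡7) mod 17; (2|17)=+1, (7|17)=-1; (−1)^{5·2·8}·(+1)^2·(-1)^5 = -1.
(935, 5 / ℚ) ramifies at {5, 17}: a division algebra.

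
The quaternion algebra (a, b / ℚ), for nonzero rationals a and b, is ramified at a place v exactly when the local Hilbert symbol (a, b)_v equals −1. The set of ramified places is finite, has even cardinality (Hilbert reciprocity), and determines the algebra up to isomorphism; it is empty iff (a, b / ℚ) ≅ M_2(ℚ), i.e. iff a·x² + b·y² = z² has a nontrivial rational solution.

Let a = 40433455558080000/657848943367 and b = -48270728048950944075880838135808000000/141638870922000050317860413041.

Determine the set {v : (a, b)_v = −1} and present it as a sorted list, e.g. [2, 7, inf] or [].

[7, 13]

Mod squares: a ≡ 266, b ≡ -247. Check v ∈ {∞, 2, 3, 5, 7, 11, 13, 17, 19, 29, 31, 41}.
v=2: v_2(a)=9, v_2(b)=22; units ≡ 5, 1 (mod 8); ε·ε+αω+βω = 0·0+9·0+22·1 ≡ 0  ⇒  (a,b)_2 = +1.
v=31: a=31^-4·(≡16), b=31^-10·(≡16) mod 31; (16|31)=+1, (16|31)=+1; (−1)^{-4·-10·15}·(+1)^-10·(+1)^-4 = +1.
v=7: a=7^-1·(≡3), b=7^-4·(≡6) mod 7; (3|7)=-1, (6|7)=-1; (−1)^{-1·-4·3}·(-1)^-4·(-1)^-1 = -1.
v=11: a=11^-2·(≡2), b=11^-2·(≡7) mod 11; (2|11)=-1, (7|11)=-1; (−1)^{-2·-2·5}·(-1)^-2·(-1)^-2 = +1.
v=3: a=3^4·(≡2), b=3^6·(≡2) mod 3; (2|3)=-1, (2|3)=-1; (−1)^{4·6·1}·(-1)^6·(-1)^4 = +1.
v=∞: 266 > 0 and -247 < 0  ⇒  (a,b)_∞ = +1.
v=19: a=19^1·(≡8), b=19^3·(≡11) mod 19; (8|19)=-1, (11|19)=+1; (−1)^{1·3·9}·(-1)^3·(+1)^1 = +1.
v=17: a=17^2·(≡7), b=17^4·(≡2) mod 17; (7|17)=-1, (2|17)=+1; (−1)^{2·4·8}·(-1)^4·(+1)^2 = +1.
v=13: a=13^2·(≡8), b=13^5·(≡7) mod 13; (8|13)=-1, (7|13)=-1; (−1)^{2·5·6}·(-1)^5·(-1)^2 = -1.
v=41: a=41^2·(≡31), b=41^6·(≡25) mod 41; (31|41)=+1, (25|41)=+1; (−1)^{2·6·20}·(+1)^6·(+1)^2 = +1.
v=5: a=5^4·(≡4), b=5^6·(≡3) mod 5; (4|5)=+1, (3|5)=-1; (−1)^{4·6·2}·(+1)^6·(-1)^4 = +1.
v=29: a=29^-2·(≡7), b=29^-6·(≡11) mod 29; (7|29)=+1, (11|29)=-1; (−1)^{-2·-6·14}·(+1)^-6·(-1)^-2 = +1.
(266, -247 / ℚ) ramifies at {7, 13}: a division algebra.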